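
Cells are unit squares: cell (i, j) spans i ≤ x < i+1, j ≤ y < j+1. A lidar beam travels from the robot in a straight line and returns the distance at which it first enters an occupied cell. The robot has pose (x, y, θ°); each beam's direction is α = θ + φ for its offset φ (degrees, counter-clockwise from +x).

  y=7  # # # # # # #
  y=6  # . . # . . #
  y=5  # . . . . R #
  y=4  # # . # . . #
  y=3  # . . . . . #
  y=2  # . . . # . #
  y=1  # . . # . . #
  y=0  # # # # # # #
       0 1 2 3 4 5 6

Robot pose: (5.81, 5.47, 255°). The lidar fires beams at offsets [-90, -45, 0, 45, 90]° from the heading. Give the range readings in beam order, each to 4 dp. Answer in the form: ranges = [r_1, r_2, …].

beam 1: φ=-90°, α=165°
  cosα=-0.9659 sinα=0.2588 | (5,5) | tMaxX 0.8386 tMaxY 2.0478 | tΔX 1.0353 tΔY 3.8637
    t=0.8386 [x] (4,5)
    t=1.8738 [x] (3,5)
    t=2.0478 [y] (3,6) — stop
  → r_1 = 2.0478
beam 2: φ=-45°, α=210°
  cosα=-0.8660 sinα=-0.5000 | (5,5) | tMaxX 0.9353 tMaxY 0.9400 | tΔX 1.1547 tΔY 2.0000
    t=0.9353 [x] (4,5)
    t=0.9400 [y] (4,4)
    t=2.0900 [x] (3,4) — stop
  → r_2 = 2.0900
beam 3: φ=0°, α=255°
  cosα=-0.2588 sinα=-0.9659 | (5,5) | tMaxX 3.1296 tMaxY 0.4866 | tΔX 3.8637 tΔY 1.0353
    t=0.4866 [y] (5,4)
    t=1.5219 [y] (5,3)
    t=2.5571 [y] (5,2)
    t=3.1296 [x] (4,2) — stop
  → r_3 = 3.1296
beam 4: φ=45°, α=300°
  cosα=0.5000 sinα=-0.8660 | (5,5) | tMaxX 0.3800 tMaxY 0.5427 | tΔX 2.0000 tΔY 1.1547
    t=0.3800 [x] (6,5) — stop
  → r_4 = 0.3800
beam 5: φ=90°, α=345°
  cosα=0.9659 sinα=-0.2588 | (5,5) | tMaxX 0.1967 tMaxY 1.8159 | tΔX 1.0353 tΔY 3.8637
    t=0.1967 [x] (6,5) — stop
  → r_5 = 0.1967

ranges = [2.0478, 2.0900, 3.1296, 0.3800, 0.1967]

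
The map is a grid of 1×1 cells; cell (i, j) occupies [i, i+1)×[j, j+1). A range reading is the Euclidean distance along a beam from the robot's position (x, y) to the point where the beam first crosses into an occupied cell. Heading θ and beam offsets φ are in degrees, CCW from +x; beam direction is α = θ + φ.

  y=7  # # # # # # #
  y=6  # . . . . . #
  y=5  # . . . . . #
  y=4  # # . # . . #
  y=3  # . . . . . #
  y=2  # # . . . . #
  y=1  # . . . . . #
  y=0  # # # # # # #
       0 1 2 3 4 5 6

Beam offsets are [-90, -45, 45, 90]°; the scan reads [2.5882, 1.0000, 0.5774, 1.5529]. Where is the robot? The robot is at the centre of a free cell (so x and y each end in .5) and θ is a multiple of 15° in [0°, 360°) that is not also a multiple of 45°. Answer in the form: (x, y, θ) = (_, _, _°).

Candidates: 27 free-cell centres × 16 headings = 432 poses. Raycast each; keep the one whose scan matches to 4 dp.
  (3.5, 1.5, 105°): beam 2 = 5.0000 ≠ 1.0000 ✗
  (1.5, 6.5, 300°): beam 1 = 0.5774 ≠ 2.5882 ✗
  (4.5, 1.5, 120°): beam 1 = 1.7321 ≠ 2.5882 ✗
  (2.5, 6.5, 210°): beam 1 = 0.5774 ≠ 2.5882 ✗
  …
  (4.5, 1.5, 255°): r_1=2.5882, r_2=1.0000, r_3=0.5774, r_4=1.5529 — all match ✓
Unique over the lattice → pose = (4.5, 1.5, 255°).

(x, y, θ) = (4.5, 1.5, 255°)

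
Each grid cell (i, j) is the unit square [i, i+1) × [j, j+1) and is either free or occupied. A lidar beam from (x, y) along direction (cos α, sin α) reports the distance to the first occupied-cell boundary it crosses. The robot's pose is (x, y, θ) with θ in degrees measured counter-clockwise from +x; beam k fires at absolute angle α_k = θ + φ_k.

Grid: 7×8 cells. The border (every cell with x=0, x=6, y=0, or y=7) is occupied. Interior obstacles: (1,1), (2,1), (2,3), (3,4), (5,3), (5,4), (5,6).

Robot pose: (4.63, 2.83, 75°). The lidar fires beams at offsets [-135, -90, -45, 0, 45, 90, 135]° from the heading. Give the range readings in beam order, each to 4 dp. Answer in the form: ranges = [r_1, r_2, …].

ranges = [2.1131, 1.4183, 0.4272, 1.4296, 1.3510, 1.6875, 1.8822]

beam 1: φ=-135°, α=300°
  dir = (cos 300°, sin 300°) = (0.5000, -0.8660); from cell (4,2)
  next x-line at t=0.7400, next y-line at t=0.9584; Δt_x=2.0000, Δt_y=1.1547
    x: enter (5,2) at t=0.7400
    y: enter (5,1) at t=0.9584
    y: enter (5,0) at t=2.1131 ← occupied
  → r_1 = 2.1131
beam 2: φ=-90°, α=345°
  dir = (cos 345°, sin 345°) = (0.9659, -0.2588); from cell (4,2)
  next x-line at t=0.3831, next y-line at t=3.2069; Δt_x=1.0353, Δt_y=3.8637
    x: enter (5,2) at t=0.3831
    x: enter (6,2) at t=1.4183 ← occupied
  → r_2 = 1.4183
beam 3: φ=-45°, α=30°
  dir = (cos 30°, sin 30°) = (0.8660, 0.5000); from cell (4,2)
  next x-line at t=0.4272, next y-line at t=0.3400; Δt_x=1.1547, Δt_y=2.0000
    y: enter (4,3) at t=0.3400
    x: enter (5,3) at t=0.4272 ← occupied
  → r_3 = 0.4272
beam 4: φ=0°, α=75°
  dir = (cos 75°, sin 75°) = (0.2588, 0.9659); from cell (4,2)
  next x-line at t=1.4296, next y-line at t=0.1760; Δt_x=3.8637, Δt_y=1.0353
    y: enter (4,3) at t=0.1760
    y: enter (4,4) at t=1.2113
    x: enter (5,4) at t=1.4296 ← occupied
  → r_4 = 1.4296
beam 5: φ=45°, α=120°
  dir = (cos 120°, sin 120°) = (-0.5000, 0.8660); from cell (4,2)
  next x-line at t=1.2600, next y-line at t=0.1963; Δt_x=2.0000, Δt_y=1.1547
    y: enter (4,3) at t=0.1963
    x: enter (3,3) at t=1.2600
    y: enter (3,4) at t=1.3510 ← occupied
  → r_5 = 1.3510
beam 6: φ=90°, α=165°
  dir = (cos 165°, sin 165°) = (-0.9659, 0.2588); from cell (4,2)
  next x-line at t=0.6522, next y-line at t=0.6568; Δt_x=1.0353, Δt_y=3.8637
    x: enter (3,2) at t=0.6522
    y: enter (3,3) at t=0.6568
    x: enter (2,3) at t=1.6875 ← occupied
  → r_6 = 1.6875
beam 7: φ=135°, α=210°
  dir = (cos 210°, sin 210°) = (-0.8660, -0.5000); from cell (4,2)
  next x-line at t=0.7275, next y-line at t=1.6600; Δt_x=1.1547, Δt_y=2.0000
    x: enter (3,2) at t=0.7275
    y: enter (3,1) at t=1.6600
    x: enter (2,1) at t=1.8822 ← occupied
  → r_7 = 1.8822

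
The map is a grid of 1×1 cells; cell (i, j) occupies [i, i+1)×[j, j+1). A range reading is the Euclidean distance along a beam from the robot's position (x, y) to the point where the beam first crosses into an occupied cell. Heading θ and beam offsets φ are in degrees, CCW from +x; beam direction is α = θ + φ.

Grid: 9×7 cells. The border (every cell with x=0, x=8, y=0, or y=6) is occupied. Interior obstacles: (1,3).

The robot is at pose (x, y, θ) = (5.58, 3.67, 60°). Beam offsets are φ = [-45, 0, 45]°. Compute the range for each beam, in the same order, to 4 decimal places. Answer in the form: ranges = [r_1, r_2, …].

ranges = [2.5054, 2.6905, 2.4122]

beam 1: φ=-45°, α=15°
  dir = (cos 15°, sin 15°) = (0.9659, 0.2588); from cell (5,3)
  next x-line at t=0.4348, next y-line at t=1.2750; Δt_x=1.0353, Δt_y=3.8637
    x: enter (6,3) at t=0.4348
    y: enter (6,4) at t=1.2750
    x: enter (7,4) at t=1.4701
    x: enter (8,4) at t=2.5054 ← occupied
  → r_1 = 2.5054
beam 2: φ=0°, α=60°
  dir = (cos 60°, sin 60°) = (0.5000, 0.8660); from cell (5,3)
  next x-line at t=0.8400, next y-line at t=0.3811; Δt_x=2.0000, Δt_y=1.1547
    y: enter (5,4) at t=0.3811
    x: enter (6,4) at t=0.8400
    y: enter (6,5) at t=1.5358
    y: enter (6,6) at t=2.6905 ← occupied
  → r_2 = 2.6905
beam 3: φ=45°, α=105°
  dir = (cos 105°, sin 105°) = (-0.2588, 0.9659); from cell (5,3)
  next x-line at t=2.2409, next y-line at t=0.3416; Δt_x=3.8637, Δt_y=1.0353
    y: enter (5,4) at t=0.3416
    y: enter (5,5) at t=1.3769
    x: enter (4,5) at t=2.2409
    y: enter (4,6) at t=2.4122 ← occupied
  → r_3 = 2.4122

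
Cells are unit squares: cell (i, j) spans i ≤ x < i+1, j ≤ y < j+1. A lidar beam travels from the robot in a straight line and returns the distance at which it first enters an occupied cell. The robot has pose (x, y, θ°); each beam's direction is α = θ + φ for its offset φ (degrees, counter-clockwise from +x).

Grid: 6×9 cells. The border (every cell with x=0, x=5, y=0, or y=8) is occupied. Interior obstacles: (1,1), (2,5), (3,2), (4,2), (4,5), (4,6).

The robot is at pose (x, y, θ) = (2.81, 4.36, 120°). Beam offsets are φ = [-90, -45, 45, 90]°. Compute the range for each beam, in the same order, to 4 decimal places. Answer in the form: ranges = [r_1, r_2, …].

beam 1: φ=-90°, α=30°
  cosα=0.8660 sinα=0.5000 | (2,4) | tMaxX 0.2194 tMaxY 1.2800 | tΔX 1.1547 tΔY 2.0000
    t=0.2194 [x] (3,4)
    t=1.2800 [y] (3,5)
    t=1.3741 [x] (4,5) — stop
  → r_1 = 1.3741
beam 2: φ=-45°, α=75°
  cosα=0.2588 sinα=0.9659 | (2,4) | tMaxX 0.7341 tMaxY 0.6626 | tΔX 3.8637 tΔY 1.0353
    t=0.6626 [y] (2,5) — stop
  → r_2 = 0.6626
beam 3: φ=45°, α=165°
  cosα=-0.9659 sinα=0.2588 | (2,4) | tMaxX 0.8386 tMaxY 2.4728 | tΔX 1.0353 tΔY 3.8637
    t=0.8386 [x] (1,4)
    t=1.8738 [x] (0,4) — stop
  → r_3 = 1.8738
beam 4: φ=90°, α=210°
  cosα=-0.8660 sinα=-0.5000 | (2,4) | tMaxX 0.9353 tMaxY 0.7200 | tΔX 1.1547 tΔY 2.0000
    t=0.7200 [y] (2,3)
    t=0.9353 [x] (1,3)
    t=2.0900 [x] (0,3) — stop
  → r_4 = 2.0900

ranges = [1.3741, 0.6626, 1.8738, 2.0900]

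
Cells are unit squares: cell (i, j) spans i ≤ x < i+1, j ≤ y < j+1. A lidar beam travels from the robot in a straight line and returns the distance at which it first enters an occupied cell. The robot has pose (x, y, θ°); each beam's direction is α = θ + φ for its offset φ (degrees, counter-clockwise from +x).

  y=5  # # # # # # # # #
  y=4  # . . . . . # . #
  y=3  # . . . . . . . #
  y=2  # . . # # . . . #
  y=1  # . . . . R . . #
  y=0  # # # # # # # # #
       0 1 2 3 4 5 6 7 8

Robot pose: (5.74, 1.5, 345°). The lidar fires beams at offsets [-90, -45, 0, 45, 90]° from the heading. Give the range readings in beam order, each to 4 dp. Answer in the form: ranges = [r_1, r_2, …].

ranges = [0.5176, 0.5774, 1.9319, 2.6096, 2.5882]

beam 1: φ=-90°, α=255°
  d=(-0.2588,-0.9659)  start (5,1)  tX=2.8591 tY=0.5176  stride 1/|dx|=3.8637 1/|dy|=1.0353
    cross y-line → (5,0), t=0.5176 (wall)
  → r_1 = 0.5176
beam 2: φ=-45°, α=300°
  d=(0.5000,-0.8660)  start (5,1)  tX=0.5200 tY=0.5774  stride 1/|dx|=2.0000 1/|dy|=1.1547
    cross x-line → (6,1), t=0.5200
    cross y-line → (6,0), t=0.5774 (wall)
  → r_2 = 0.5774
beam 3: φ=0°, α=345°
  d=(0.9659,-0.2588)  start (5,1)  tX=0.2692 tY=1.9319  stride 1/|dx|=1.0353 1/|dy|=3.8637
    cross x-line → (6,1), t=0.2692
    cross x-line → (7,1), t=1.3044
    cross y-line → (7,0), t=1.9319 (wall)
  → r_3 = 1.9319
beam 4: φ=45°, α=30°
  d=(0.8660,0.5000)  start (5,1)  tX=0.3002 tY=1.0000  stride 1/|dx|=1.1547 1/|dy|=2.0000
    cross x-line → (6,1), t=0.3002
    cross y-line → (6,2), t=1.0000
    cross x-line → (7,2), t=1.4549
    cross x-line → (8,2), t=2.6096 (wall)
  → r_4 = 2.6096
beam 5: φ=90°, α=75°
  d=(0.2588,0.9659)  start (5,1)  tX=1.0046 tY=0.5176  stride 1/|dx|=3.8637 1/|dy|=1.0353
    cross y-line → (5,2), t=0.5176
    cross x-line → (6,2), t=1.0046
    cross y-line → (6,3), t=1.5529
    cross y-line → (6,4), t=2.5882 (wall)
  → r_5 = 2.5882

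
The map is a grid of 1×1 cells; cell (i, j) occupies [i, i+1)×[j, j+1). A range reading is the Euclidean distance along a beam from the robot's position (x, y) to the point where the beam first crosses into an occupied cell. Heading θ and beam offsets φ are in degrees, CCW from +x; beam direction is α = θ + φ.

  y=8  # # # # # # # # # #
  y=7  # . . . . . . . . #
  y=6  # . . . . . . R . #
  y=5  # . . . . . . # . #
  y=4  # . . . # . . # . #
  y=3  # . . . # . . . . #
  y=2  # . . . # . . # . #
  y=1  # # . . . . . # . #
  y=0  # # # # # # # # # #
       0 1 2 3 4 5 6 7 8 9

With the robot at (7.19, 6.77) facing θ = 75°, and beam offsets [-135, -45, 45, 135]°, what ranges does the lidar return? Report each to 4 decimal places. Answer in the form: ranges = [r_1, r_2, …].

beam 1: φ=-135°, α=300°
  cosα=0.5000 sinα=-0.8660 | (7,6) | tMaxX 1.6200 tMaxY 0.8891 | tΔX 2.0000 tΔY 1.1547
    t=0.8891 [y] (7,5) — stop
  → r_1 = 0.8891
beam 2: φ=-45°, α=30°
  cosα=0.8660 sinα=0.5000 | (7,6) | tMaxX 0.9353 tMaxY 0.4600 | tΔX 1.1547 tΔY 2.0000
    t=0.4600 [y] (7,7)
    t=0.9353 [x] (8,7)
    t=2.0900 [x] (9,7) — stop
  → r_2 = 2.0900
beam 3: φ=45°, α=120°
  cosα=-0.5000 sinα=0.8660 | (7,6) | tMaxX 0.3800 tMaxY 0.2656 | tΔX 2.0000 tΔY 1.1547
    t=0.2656 [y] (7,7)
    t=0.3800 [x] (6,7)
    t=1.4203 [y] (6,8) — stop
  → r_3 = 1.4203
beam 4: φ=135°, α=210°
  cosα=-0.8660 sinα=-0.5000 | (7,6) | tMaxX 0.2194 tMaxY 1.5400 | tΔX 1.1547 tΔY 2.0000
    t=0.2194 [x] (6,6)
    t=1.3741 [x] (5,6)
    t=1.5400 [y] (5,5)
    t=2.5288 [x] (4,5)
    t=3.5400 [y] (4,4) — stop
  → r_4 = 3.5400

ranges = [0.8891, 2.0900, 1.4203, 3.5400]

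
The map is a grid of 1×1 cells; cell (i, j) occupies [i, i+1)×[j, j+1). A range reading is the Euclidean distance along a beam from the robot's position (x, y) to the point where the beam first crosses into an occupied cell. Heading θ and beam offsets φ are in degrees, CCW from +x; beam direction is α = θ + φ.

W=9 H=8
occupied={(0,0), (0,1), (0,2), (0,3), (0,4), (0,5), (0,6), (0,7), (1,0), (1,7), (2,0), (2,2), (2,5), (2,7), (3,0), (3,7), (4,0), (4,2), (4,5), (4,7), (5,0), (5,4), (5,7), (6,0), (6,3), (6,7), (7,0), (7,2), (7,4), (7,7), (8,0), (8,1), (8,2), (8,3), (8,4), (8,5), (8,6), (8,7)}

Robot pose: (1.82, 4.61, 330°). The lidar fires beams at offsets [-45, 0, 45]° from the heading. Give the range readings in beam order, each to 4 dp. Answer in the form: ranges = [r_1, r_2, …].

ranges = [1.6668, 3.2200, 2.2569]

beam 1: φ=-45°, α=285°
  d=(0.2588,-0.9659)  start (1,4)  tX=0.6955 tY=0.6315  stride 1/|dx|=3.8637 1/|dy|=1.0353
    cross y-line → (1,3), t=0.6315
    cross x-line → (2,3), t=0.6955
    cross y-line → (2,2), t=1.6668 (wall)
  → r_1 = 1.6668
beam 2: φ=0°, α=330°
  d=(0.8660,-0.5000)  start (1,4)  tX=0.2078 tY=1.2200  stride 1/|dx|=1.1547 1/|dy|=2.0000
    cross x-line → (2,4), t=0.2078
    cross y-line → (2,3), t=1.2200
    cross x-line → (3,3), t=1.3625
    cross x-line → (4,3), t=2.5172
    cross y-line → (4,2), t=3.2200 (wall)
  → r_2 = 3.2200
beam 3: φ=45°, α=15°
  d=(0.9659,0.2588)  start (1,4)  tX=0.1863 tY=1.5068  stride 1/|dx|=1.0353 1/|dy|=3.8637
    cross x-line → (2,4), t=0.1863
    cross x-line → (3,4), t=1.2216
    cross y-line → (3,5), t=1.5068
    cross x-line → (4,5), t=2.2569 (wall)
  → r_3 = 2.2569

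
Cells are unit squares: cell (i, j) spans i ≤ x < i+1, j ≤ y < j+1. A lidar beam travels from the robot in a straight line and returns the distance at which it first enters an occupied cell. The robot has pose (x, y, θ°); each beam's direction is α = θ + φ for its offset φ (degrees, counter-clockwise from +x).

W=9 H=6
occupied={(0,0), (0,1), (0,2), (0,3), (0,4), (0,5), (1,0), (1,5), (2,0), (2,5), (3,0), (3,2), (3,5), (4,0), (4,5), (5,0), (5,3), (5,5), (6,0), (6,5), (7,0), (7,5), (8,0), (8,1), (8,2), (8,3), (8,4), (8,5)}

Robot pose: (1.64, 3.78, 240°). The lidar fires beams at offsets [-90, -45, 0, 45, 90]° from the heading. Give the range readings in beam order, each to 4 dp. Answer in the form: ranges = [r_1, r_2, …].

ranges = [0.7390, 0.6626, 1.2800, 2.8781, 1.5704]

beam 1: φ=-90°, α=150°
  cosα=-0.8660 sinα=0.5000 | (1,3) | tMaxX 0.7390 tMaxY 0.4400 | tΔX 1.1547 tΔY 2.0000
    t=0.4400 [y] (1,4)
    t=0.7390 [x] (0,4) — stop
  → r_1 = 0.7390
beam 2: φ=-45°, α=195°
  cosα=-0.9659 sinα=-0.2588 | (1,3) | tMaxX 0.6626 tMaxY 3.0137 | tΔX 1.0353 tΔY 3.8637
    t=0.6626 [x] (0,3) — stop
  → r_2 = 0.6626
beam 3: φ=0°, α=240°
  cosα=-0.5000 sinα=-0.8660 | (1,3) | tMaxX 1.2800 tMaxY 0.9007 | tΔX 2.0000 tΔY 1.1547
    t=0.9007 [y] (1,2)
    t=1.2800 [x] (0,2) — stop
  → r_3 = 1.2800
beam 4: φ=45°, α=285°
  cosα=0.2588 sinα=-0.9659 | (1,3) | tMaxX 1.3909 tMaxY 0.8075 | tΔX 3.8637 tΔY 1.0353
    t=0.8075 [y] (1,2)
    t=1.3909 [x] (2,2)
    t=1.8428 [y] (2,1)
    t=2.8781 [y] (2,0) — stop
  → r_4 = 2.8781
beam 5: φ=90°, α=330°
  cosα=0.8660 sinα=-0.5000 | (1,3) | tMaxX 0.4157 tMaxY 1.5600 | tΔX 1.1547 tΔY 2.0000
    t=0.4157 [x] (2,3)
    t=1.5600 [y] (2,2)
    t=1.5704 [x] (3,2) — stop
  → r_5 = 1.5704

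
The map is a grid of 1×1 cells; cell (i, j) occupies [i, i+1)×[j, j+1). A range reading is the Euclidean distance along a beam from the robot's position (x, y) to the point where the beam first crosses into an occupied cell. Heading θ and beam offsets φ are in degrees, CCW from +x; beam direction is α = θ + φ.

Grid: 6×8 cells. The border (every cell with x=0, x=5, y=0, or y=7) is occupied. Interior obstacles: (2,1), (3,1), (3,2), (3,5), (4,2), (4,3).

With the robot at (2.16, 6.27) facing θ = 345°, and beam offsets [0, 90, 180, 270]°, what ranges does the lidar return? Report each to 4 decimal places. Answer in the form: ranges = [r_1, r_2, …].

ranges = [1.0432, 0.7558, 1.2009, 4.4819]

beam 1: φ=0°, α=345°
  d=(0.9659,-0.2588)  start (2,6)  tX=0.8696 tY=1.0432  stride 1/|dx|=1.0353 1/|dy|=3.8637
    cross x-line → (3,6), t=0.8696
    cross y-line → (3,5), t=1.0432 (wall)
  → r_1 = 1.0432
beam 2: φ=90°, α=75°
  d=(0.2588,0.9659)  start (2,6)  tX=3.2455 tY=0.7558  stride 1/|dx|=3.8637 1/|dy|=1.0353
    cross y-line → (2,7), t=0.7558 (wall)
  → r_2 = 0.7558
beam 3: φ=180°, α=165°
  d=(-0.9659,0.2588)  start (2,6)  tX=0.1656 tY=2.8205  stride 1/|dx|=1.0353 1/|dy|=3.8637
    cross x-line → (1,6), t=0.1656
    cross x-line → (0,6), t=1.2009 (wall)
  → r_3 = 1.2009
beam 4: φ=270°, α=255°
  d=(-0.2588,-0.9659)  start (2,6)  tX=0.6182 tY=0.2795  stride 1/|dx|=3.8637 1/|dy|=1.0353
    cross y-line → (2,5), t=0.2795
    cross x-line → (1,5), t=0.6182
    cross y-line → (1,4), t=1.3148
    cross y-line → (1,3), t=2.3501
    cross y-line → (1,2), t=3.3854
    cross y-line → (1,1), t=4.4206
    cross x-line → (0,1), t=4.4819 (wall)
  → r_4 = 4.4819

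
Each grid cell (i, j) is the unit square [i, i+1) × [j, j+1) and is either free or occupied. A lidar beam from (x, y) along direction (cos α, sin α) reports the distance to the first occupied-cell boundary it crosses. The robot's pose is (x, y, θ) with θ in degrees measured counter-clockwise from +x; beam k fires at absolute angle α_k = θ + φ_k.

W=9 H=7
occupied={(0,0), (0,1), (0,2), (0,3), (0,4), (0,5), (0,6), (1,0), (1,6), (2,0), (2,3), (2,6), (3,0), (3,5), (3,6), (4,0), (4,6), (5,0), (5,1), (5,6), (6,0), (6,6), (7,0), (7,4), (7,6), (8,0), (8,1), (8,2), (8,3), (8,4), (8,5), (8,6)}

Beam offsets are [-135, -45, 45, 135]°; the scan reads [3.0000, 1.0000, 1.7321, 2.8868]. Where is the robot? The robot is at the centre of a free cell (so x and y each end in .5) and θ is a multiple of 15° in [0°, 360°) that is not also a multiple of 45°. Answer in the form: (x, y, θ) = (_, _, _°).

Candidates: 31 free-cell centres × 16 headings = 496 poses. Raycast each; keep the one whose scan matches to 4 dp.
  (7.5, 1.5, 105°): beam 1 = 0.5774 ≠ 3.0000 ✗
  (6.5, 5.5, 300°): beam 1 = 1.9319 ≠ 3.0000 ✗
  (2.5, 1.5, 165°): beam 1 = 5.1962 ≠ 3.0000 ✗
  …
  (4.5, 4.5, 165°): r_1=3.0000, r_2=1.0000, r_3=1.7321, r_4=2.8868 — all match ✓
No second candidate reproduces the full scan.

(x, y, θ) = (4.5, 4.5, 165°)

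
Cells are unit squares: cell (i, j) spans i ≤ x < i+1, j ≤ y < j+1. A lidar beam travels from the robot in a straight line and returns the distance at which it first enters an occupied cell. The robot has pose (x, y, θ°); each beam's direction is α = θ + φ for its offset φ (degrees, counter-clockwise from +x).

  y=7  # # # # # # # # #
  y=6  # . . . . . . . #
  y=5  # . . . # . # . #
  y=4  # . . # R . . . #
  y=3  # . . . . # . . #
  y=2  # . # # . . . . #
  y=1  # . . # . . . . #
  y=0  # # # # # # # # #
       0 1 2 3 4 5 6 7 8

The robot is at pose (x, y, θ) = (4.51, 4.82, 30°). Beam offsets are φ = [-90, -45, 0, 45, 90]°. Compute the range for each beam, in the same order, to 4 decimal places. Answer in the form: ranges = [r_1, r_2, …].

ranges = [0.9800, 3.6131, 0.3600, 0.1863, 0.2078]

beam 1: φ=-90°, α=300°
  direction (0.5000, -0.8660); cell (4,4); t to first gridline: x 0.9800, y 0.9469 (then +2.0000 / +1.1547)
    (4,3) via y @ 0.9469
    (5,3) via x @ 0.9800  # hit
  → r_1 = 0.9800
beam 2: φ=-45°, α=345°
  direction (0.9659, -0.2588); cell (4,4); t to first gridline: x 0.5073, y 3.1682 (then +1.0353 / +3.8637)
    (5,4) via x @ 0.5073
    (6,4) via x @ 1.5426
    (7,4) via x @ 2.5778
    (7,3) via y @ 3.1682
    (8,3) via x @ 3.6131  # hit
  → r_2 = 3.6131
beam 3: φ=0°, α=30°
  direction (0.8660, 0.5000); cell (4,4); t to first gridline: x 0.5658, y 0.3600 (then +1.1547 / +2.0000)
    (4,5) via y @ 0.3600  # hit
  → r_3 = 0.3600
beam 4: φ=45°, α=75°
  direction (0.2588, 0.9659); cell (4,4); t to first gridline: x 1.8932, y 0.1863 (then +3.8637 / +1.0353)
    (4,5) via y @ 0.1863  # hit
  → r_4 = 0.1863
beam 5: φ=90°, α=120°
  direction (-0.5000, 0.8660); cell (4,4); t to first gridline: x 1.0200, y 0.2078 (then +2.0000 / +1.1547)
    (4,5) via y @ 0.2078  # hit
  → r_5 = 0.2078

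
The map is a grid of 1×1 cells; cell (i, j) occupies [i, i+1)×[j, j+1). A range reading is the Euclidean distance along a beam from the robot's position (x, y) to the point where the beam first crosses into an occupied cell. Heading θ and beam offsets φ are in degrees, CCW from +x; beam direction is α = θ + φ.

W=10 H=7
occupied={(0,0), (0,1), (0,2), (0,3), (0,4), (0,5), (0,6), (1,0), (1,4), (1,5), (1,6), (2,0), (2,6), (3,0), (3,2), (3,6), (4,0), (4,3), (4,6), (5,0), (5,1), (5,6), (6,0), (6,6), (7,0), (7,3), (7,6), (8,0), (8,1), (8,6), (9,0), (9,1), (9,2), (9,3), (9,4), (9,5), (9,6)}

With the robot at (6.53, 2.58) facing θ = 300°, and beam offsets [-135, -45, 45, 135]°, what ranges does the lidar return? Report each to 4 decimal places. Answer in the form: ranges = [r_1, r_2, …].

ranges = [1.6228, 1.6357, 2.2409, 3.5406]

beam 1: φ=-135°, α=165°
  cosα=-0.9659 sinα=0.2588 | (6,2) | tMaxX 0.5487 tMaxY 1.6228 | tΔX 1.0353 tΔY 3.8637
    t=0.5487 [x] (5,2)
    t=1.5840 [x] (4,2)
    t=1.6228 [y] (4,3) — stop
  → r_1 = 1.6228
beam 2: φ=-45°, α=255°
  cosα=-0.2588 sinα=-0.9659 | (6,2) | tMaxX 2.0478 tMaxY 0.6005 | tΔX 3.8637 tΔY 1.0353
    t=0.6005 [y] (6,1)
    t=1.6357 [y] (6,0) — stop
  → r_2 = 1.6357
beam 3: φ=45°, α=345°
  cosα=0.9659 sinα=-0.2588 | (6,2) | tMaxX 0.4866 tMaxY 2.2409 | tΔX 1.0353 tΔY 3.8637
    t=0.4866 [x] (7,2)
    t=1.5219 [x] (8,2)
    t=2.2409 [y] (8,1) — stop
  → r_3 = 2.2409
beam 4: φ=135°, α=75°
  cosα=0.2588 sinα=0.9659 | (6,2) | tMaxX 1.8159 tMaxY 0.4348 | tΔX 3.8637 tΔY 1.0353
    t=0.4348 [y] (6,3)
    t=1.4701 [y] (6,4)
    t=1.8159 [x] (7,4)
    t=2.5054 [y] (7,5)
    t=3.5406 [y] (7,6) — stop
  → r_4 = 3.5406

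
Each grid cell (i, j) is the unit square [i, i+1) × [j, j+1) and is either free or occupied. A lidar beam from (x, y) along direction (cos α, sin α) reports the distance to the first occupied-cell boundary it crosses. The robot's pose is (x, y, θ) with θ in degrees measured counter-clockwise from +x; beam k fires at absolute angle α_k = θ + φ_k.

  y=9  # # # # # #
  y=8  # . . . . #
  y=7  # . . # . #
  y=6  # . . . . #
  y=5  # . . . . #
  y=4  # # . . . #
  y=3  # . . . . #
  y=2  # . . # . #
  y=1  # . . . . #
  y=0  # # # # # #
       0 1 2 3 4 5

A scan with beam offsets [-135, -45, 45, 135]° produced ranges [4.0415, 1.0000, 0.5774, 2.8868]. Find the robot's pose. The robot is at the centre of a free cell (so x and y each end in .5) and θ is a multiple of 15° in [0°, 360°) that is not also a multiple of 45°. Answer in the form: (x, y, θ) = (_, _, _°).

(x, y, θ) = (4.5, 4.5, 345°)

The pose lattice has 29·16 = 464 candidates. Test each by forward raycasting.
  (4.5, 6.5, 105°): beam 1 = 0.5774 ≠ 4.0415 ✗
  (1.5, 6.5, 285°): beam 1 = 0.5774 ≠ 4.0415 ✗
  (4.5, 1.5, 165°): beam 1 = 0.5774 ≠ 4.0415 ✗
  (2.5, 8.5, 300°): beam 1 = 1.5529 ≠ 4.0415 ✗
  …
  (4.5, 4.5, 345°): r_1=4.0415, r_2=1.0000, r_3=0.5774, r_4=2.8868 — all match ✓
Only this pose fits every beam.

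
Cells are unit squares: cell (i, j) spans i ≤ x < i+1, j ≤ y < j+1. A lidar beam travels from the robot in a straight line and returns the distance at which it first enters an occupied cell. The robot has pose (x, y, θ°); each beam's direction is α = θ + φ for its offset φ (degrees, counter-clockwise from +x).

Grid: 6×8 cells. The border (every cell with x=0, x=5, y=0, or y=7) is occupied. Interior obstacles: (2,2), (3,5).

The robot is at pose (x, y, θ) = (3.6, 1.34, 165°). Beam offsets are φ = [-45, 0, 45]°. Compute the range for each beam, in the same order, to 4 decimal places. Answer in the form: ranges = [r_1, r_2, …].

ranges = [1.2000, 2.6917, 0.6800]

beam 1: φ=-45°, α=120°
  direction (-0.5000, 0.8660); cell (3,1); t to first gridline: x 1.2000, y 0.7621 (then +2.0000 / +1.1547)
    (3,2) via y @ 0.7621
    (2,2) via x @ 1.2000  # hit
  → r_1 = 1.2000
beam 2: φ=0°, α=165°
  direction (-0.9659, 0.2588); cell (3,1); t to first gridline: x 0.6212, y 2.5500 (then +1.0353 / +3.8637)
    (2,1) via x @ 0.6212
    (1,1) via x @ 1.6564
    (1,2) via y @ 2.5500
    (0,2) via x @ 2.6917  # hit
  → r_2 = 2.6917
beam 3: φ=45°, α=210°
  direction (-0.8660, -0.5000); cell (3,1); t to first gridline: x 0.6928, y 0.6800 (then +1.1547 / +2.0000)
    (3,0) via y @ 0.6800  # hit
  → r_3 = 0.6800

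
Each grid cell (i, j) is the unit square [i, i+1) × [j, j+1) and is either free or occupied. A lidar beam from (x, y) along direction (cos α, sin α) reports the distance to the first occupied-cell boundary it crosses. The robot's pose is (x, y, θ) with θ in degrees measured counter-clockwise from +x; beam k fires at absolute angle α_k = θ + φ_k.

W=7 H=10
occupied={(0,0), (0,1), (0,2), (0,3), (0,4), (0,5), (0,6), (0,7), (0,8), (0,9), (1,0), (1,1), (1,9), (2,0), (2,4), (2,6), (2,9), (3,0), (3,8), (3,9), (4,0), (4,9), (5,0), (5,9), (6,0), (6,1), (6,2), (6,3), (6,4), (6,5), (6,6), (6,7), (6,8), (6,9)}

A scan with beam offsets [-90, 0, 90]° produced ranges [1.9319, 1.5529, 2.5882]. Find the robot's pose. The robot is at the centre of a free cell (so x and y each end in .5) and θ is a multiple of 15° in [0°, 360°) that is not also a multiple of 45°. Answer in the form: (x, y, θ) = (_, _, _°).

The pose lattice has 36·16 = 576 candidates. Test each by forward raycasting.
  (2.5, 2.5, 210°): beam 1 = 3.0000 ≠ 1.9319 ✗
  (2.5, 8.5, 195°): beam 1 = 0.5176 ≠ 1.9319 ✗
  (1.5, 3.5, 300°): beam 1 = 0.5774 ≠ 1.9319 ✗
  (5.5, 4.5, 255°): beam 1 = 4.6587 ≠ 1.9319 ✗
  …
  (3.5, 2.5, 285°): r_1=1.9319, r_2=1.5529, r_3=2.5882 — all match ✓
Unique over the lattice → pose = (3.5, 2.5, 285°).

(x, y, θ) = (3.5, 2.5, 285°)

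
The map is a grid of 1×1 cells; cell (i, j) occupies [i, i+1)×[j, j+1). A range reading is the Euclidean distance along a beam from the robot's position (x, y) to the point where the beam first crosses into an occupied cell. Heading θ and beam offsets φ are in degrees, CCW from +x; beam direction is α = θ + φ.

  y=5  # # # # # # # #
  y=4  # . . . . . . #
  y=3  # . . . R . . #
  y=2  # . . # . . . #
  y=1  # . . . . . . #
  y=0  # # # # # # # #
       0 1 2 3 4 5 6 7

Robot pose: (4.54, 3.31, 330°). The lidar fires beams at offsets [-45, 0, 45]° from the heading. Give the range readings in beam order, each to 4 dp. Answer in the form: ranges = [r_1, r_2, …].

ranges = [2.3915, 2.8406, 2.5468]

beam 1: φ=-45°, α=285°
  direction (0.2588, -0.9659); cell (4,3); t to first gridline: x 1.7773, y 0.3209 (then +3.8637 / +1.0353)
    (4,2) via y @ 0.3209
    (4,1) via y @ 1.3562
    (5,1) via x @ 1.7773
    (5,0) via y @ 2.3915  # hit
  → r_1 = 2.3915
beam 2: φ=0°, α=330°
  direction (0.8660, -0.5000); cell (4,3); t to first gridline: x 0.5312, y 0.6200 (then +1.1547 / +2.0000)
    (5,3) via x @ 0.5312
    (5,2) via y @ 0.6200
    (6,2) via x @ 1.6859
    (6,1) via y @ 2.6200
    (7,1) via x @ 2.8406  # hit
  → r_2 = 2.8406
beam 3: φ=45°, α=15°
  direction (0.9659, 0.2588); cell (4,3); t to first gridline: x 0.4762, y 2.6660 (then +1.0353 / +3.8637)
    (5,3) via x @ 0.4762
    (6,3) via x @ 1.5115
    (7,3) via x @ 2.5468  # hit
  → r_3 = 2.5468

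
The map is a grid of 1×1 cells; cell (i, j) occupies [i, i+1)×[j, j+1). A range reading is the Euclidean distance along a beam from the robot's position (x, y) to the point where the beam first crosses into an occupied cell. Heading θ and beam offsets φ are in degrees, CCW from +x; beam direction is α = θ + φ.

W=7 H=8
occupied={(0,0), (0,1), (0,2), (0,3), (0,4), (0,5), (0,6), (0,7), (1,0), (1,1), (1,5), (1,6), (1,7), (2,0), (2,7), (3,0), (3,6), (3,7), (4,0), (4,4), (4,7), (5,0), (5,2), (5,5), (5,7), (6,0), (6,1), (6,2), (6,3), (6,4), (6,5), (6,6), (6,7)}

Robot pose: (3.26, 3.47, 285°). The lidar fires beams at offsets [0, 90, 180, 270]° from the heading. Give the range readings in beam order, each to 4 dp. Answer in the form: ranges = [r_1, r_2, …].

beam 1: φ=0°, α=285°
  dir = (cos 285°, sin 285°) = (0.2588, -0.9659); from cell (3,3)
  next x-line at t=2.8591, next y-line at t=0.4866; Δt_x=3.8637, Δt_y=1.0353
    y: enter (3,2) at t=0.4866
    y: enter (3,1) at t=1.5219
    y: enter (3,0) at t=2.5571 ← occupied
  → r_1 = 2.5571
beam 2: φ=90°, α=15°
  dir = (cos 15°, sin 15°) = (0.9659, 0.2588); from cell (3,3)
  next x-line at t=0.7661, next y-line at t=2.0478; Δt_x=1.0353, Δt_y=3.8637
    x: enter (4,3) at t=0.7661
    x: enter (5,3) at t=1.8014
    y: enter (5,4) at t=2.0478
    x: enter (6,4) at t=2.8367 ← occupied
  → r_2 = 2.8367
beam 3: φ=180°, α=105°
  dir = (cos 105°, sin 105°) = (-0.2588, 0.9659); from cell (3,3)
  next x-line at t=1.0046, next y-line at t=0.5487; Δt_x=3.8637, Δt_y=1.0353
    y: enter (3,4) at t=0.5487
    x: enter (2,4) at t=1.0046
    y: enter (2,5) at t=1.5840
    y: enter (2,6) at t=2.6192
    y: enter (2,7) at t=3.6545 ← occupied
  → r_3 = 3.6545
beam 4: φ=270°, α=195°
  dir = (cos 195°, sin 195°) = (-0.9659, -0.2588); from cell (3,3)
  next x-line at t=0.2692, next y-line at t=1.8159; Δt_x=1.0353, Δt_y=3.8637
    x: enter (2,3) at t=0.2692
    x: enter (1,3) at t=1.3044
    y: enter (1,2) at t=1.8159
    x: enter (0,2) at t=2.3397 ← occupied
  → r_4 = 2.3397

ranges = [2.5571, 2.8367, 3.6545, 2.3397]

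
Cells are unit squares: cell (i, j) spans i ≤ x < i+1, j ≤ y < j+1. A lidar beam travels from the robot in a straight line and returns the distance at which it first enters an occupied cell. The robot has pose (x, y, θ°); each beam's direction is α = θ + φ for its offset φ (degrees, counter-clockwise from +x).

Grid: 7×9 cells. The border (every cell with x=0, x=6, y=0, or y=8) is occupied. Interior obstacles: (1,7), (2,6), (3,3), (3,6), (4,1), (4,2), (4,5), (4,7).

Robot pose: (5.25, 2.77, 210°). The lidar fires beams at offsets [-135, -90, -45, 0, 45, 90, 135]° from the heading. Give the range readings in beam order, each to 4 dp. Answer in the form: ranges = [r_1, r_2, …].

ranges = [2.8978, 3.7297, 0.2588, 0.2887, 0.9659, 1.5000, 0.7765]

beam 1: φ=-135°, α=75°
  d=(0.2588,0.9659)  start (5,2)  tX=2.8978 tY=0.2381  stride 1/|dx|=3.8637 1/|dy|=1.0353
    cross y-line → (5,3), t=0.2381
    cross y-line → (5,4), t=1.2734
    cross y-line → (5,5), t=2.3087
    cross x-line → (6,5), t=2.8978 (wall)
  → r_1 = 2.8978
beam 2: φ=-90°, α=120°
  d=(-0.5000,0.8660)  start (5,2)  tX=0.5000 tY=0.2656  stride 1/|dx|=2.0000 1/|dy|=1.1547
    cross y-line → (5,3), t=0.2656
    cross x-line → (4,3), t=0.5000
    cross y-line → (4,4), t=1.4203
    cross x-line → (3,4), t=2.5000
    cross y-line → (3,5), t=2.5750
    cross y-line → (3,6), t=3.7297 (wall)
  → r_2 = 3.7297
beam 3: φ=-45°, α=165°
  d=(-0.9659,0.2588)  start (5,2)  tX=0.2588 tY=0.8887  stride 1/|dx|=1.0353 1/|dy|=3.8637
    cross x-line → (4,2), t=0.2588 (wall)
  → r_3 = 0.2588
beam 4: φ=0°, α=210°
  d=(-0.8660,-0.5000)  start (5,2)  tX=0.2887 tY=1.5400  stride 1/|dx|=1.1547 1/|dy|=2.0000
    cross x-line → (4,2), t=0.2887 (wall)
  → r_4 = 0.2887
beam 5: φ=45°, α=255°
  d=(-0.2588,-0.9659)  start (5,2)  tX=0.9659 tY=0.7972  stride 1/|dx|=3.8637 1/|dy|=1.0353
    cross y-line → (5,1), t=0.7972
    cross x-line → (4,1), t=0.9659 (wall)
  → r_5 = 0.9659
beam 6: φ=90°, α=300°
  d=(0.5000,-0.8660)  start (5,2)  tX=1.5000 tY=0.8891  stride 1/|dx|=2.0000 1/|dy|=1.1547
    cross y-line → (5,1), t=0.8891
    cross x-line → (6,1), t=1.5000 (wall)
  → r_6 = 1.5000
beam 7: φ=135°, α=345°
  d=(0.9659,-0.2588)  start (5,2)  tX=0.7765 tY=2.9751  stride 1/|dx|=1.0353 1/|dy|=3.8637
    cross x-line → (6,2), t=0.7765 (wall)
  → r_7 = 0.7765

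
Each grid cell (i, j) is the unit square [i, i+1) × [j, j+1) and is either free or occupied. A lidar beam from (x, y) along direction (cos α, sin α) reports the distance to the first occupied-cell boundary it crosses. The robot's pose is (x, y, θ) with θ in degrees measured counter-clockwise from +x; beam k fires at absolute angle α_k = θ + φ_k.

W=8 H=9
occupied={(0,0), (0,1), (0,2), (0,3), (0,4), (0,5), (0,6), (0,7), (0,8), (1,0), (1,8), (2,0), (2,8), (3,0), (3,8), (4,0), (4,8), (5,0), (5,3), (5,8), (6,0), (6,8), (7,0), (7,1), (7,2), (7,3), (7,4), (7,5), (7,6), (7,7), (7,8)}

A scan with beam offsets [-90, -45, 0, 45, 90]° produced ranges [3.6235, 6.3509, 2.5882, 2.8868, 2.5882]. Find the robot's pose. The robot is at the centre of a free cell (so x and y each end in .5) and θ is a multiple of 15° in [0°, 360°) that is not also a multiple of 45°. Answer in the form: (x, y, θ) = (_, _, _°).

(x, y, θ) = (4.5, 6.5, 285°)

Enumerate (i+0.5, j+0.5, θ) over the 41 free cells and 16 admissible headings. For each, cast all 5 beams and compare to the given ranges.
  (6.5, 2.5, 345°): beam 1 = 1.5529 ≠ 3.6235 ✗
  (1.5, 3.5, 30°): beam 1 = 2.8868 ≠ 3.6235 ✗
  (6.5, 4.5, 150°): beam 1 = 1.0000 ≠ 3.6235 ✗
  (4.5, 2.5, 105°): beam 1 = 2.5882 ≠ 3.6235 ✗
  (1.5, 5.5, 120°): beam 1 = 5.0000 ≠ 3.6235 ✗
  …
  (4.5, 6.5, 285°): r_1=3.6235, r_2=6.3509, r_3=2.5882, r_4=2.8868, r_5=2.5882 — all match ✓
No second candidate reproduces the full scan.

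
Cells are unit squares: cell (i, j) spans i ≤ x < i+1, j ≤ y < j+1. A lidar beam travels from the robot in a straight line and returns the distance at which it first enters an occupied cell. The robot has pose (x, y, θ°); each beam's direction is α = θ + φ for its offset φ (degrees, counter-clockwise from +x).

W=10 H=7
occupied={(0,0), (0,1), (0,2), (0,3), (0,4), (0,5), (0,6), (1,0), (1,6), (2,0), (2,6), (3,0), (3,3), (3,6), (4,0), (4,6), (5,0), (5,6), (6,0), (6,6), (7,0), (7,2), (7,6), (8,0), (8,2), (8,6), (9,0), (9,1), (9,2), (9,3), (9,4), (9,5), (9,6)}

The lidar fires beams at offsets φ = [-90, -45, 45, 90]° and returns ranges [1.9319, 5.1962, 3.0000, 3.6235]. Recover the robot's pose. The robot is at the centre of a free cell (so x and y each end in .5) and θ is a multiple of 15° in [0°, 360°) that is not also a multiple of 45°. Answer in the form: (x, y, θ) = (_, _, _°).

Candidates: 37 free-cell centres × 16 headings = 592 poses. Raycast each; keep the one whose scan matches to 4 dp.
  (8.5, 5.5, 30°): beam 1 = 1.0000 ≠ 1.9319 ✗
  (1.5, 3.5, 15°): beam 1 = 2.5882 ≠ 1.9319 ✗
  (2.5, 5.5, 330°): beam 1 = 3.0000 ≠ 1.9319 ✗
  (4.5, 1.5, 345°): beam 1 = 0.5176 ≠ 1.9319 ✗
  (6.5, 4.5, 285°): beam 1 = 2.5882 ≠ 1.9319 ✗
  …
  (5.5, 5.5, 255°): r_1=1.9319, r_2=5.1962, r_3=3.0000, r_4=3.6235 — all match ✓
Only this pose fits every beam.

(x, y, θ) = (5.5, 5.5, 255°)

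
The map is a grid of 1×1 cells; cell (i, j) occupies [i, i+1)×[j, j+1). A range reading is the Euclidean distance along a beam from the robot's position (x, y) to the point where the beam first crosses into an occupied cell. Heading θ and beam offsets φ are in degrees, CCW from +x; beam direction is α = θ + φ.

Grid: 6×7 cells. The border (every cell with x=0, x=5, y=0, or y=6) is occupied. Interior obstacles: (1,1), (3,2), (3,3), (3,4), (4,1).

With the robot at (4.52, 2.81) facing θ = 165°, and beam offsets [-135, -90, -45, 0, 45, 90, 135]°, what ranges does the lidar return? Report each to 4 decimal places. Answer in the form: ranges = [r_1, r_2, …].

ranges = [0.5543, 1.8546, 1.0400, 0.5383, 0.6004, 0.8386, 0.9353]

beam 1: φ=-135°, α=30°
  cosα=0.8660 sinα=0.5000 | (4,2) | tMaxX 0.5543 tMaxY 0.3800 | tΔX 1.1547 tΔY 2.0000
    t=0.3800 [y] (4,3)
    t=0.5543 [x] (5,3) — stop
  → r_1 = 0.5543
beam 2: φ=-90°, α=75°
  cosα=0.2588 sinα=0.9659 | (4,2) | tMaxX 1.8546 tMaxY 0.1967 | tΔX 3.8637 tΔY 1.0353
    t=0.1967 [y] (4,3)
    t=1.2320 [y] (4,4)
    t=1.8546 [x] (5,4) — stop
  → r_2 = 1.8546
beam 3: φ=-45°, α=120°
  cosα=-0.5000 sinα=0.8660 | (4,2) | tMaxX 1.0400 tMaxY 0.2194 | tΔX 2.0000 tΔY 1.1547
    t=0.2194 [y] (4,3)
    t=1.0400 [x] (3,3) — stop
  → r_3 = 1.0400
beam 4: φ=0°, α=165°
  cosα=-0.9659 sinα=0.2588 | (4,2) | tMaxX 0.5383 tMaxY 0.7341 | tΔX 1.0353 tΔY 3.8637
    t=0.5383 [x] (3,2) — stop
  → r_4 = 0.5383
beam 5: φ=45°, α=210°
  cosα=-0.8660 sinα=-0.5000 | (4,2) | tMaxX 0.6004 tMaxY 1.6200 | tΔX 1.1547 tΔY 2.0000
    t=0.6004 [x] (3,2) — stop
  → r_5 = 0.6004
beam 6: φ=90°, α=255°
  cosα=-0.2588 sinα=-0.9659 | (4,2) | tMaxX 2.0091 tMaxY 0.8386 | tΔX 3.8637 tΔY 1.0353
    t=0.8386 [y] (4,1) — stop
  → r_6 = 0.8386
beam 7: φ=135°, α=300°
  cosα=0.5000 sinα=-0.8660 | (4,2) | tMaxX 0.9600 tMaxY 0.9353 | tΔX 2.0000 tΔY 1.1547
    t=0.9353 [y] (4,1) — stop
  → r_7 = 0.9353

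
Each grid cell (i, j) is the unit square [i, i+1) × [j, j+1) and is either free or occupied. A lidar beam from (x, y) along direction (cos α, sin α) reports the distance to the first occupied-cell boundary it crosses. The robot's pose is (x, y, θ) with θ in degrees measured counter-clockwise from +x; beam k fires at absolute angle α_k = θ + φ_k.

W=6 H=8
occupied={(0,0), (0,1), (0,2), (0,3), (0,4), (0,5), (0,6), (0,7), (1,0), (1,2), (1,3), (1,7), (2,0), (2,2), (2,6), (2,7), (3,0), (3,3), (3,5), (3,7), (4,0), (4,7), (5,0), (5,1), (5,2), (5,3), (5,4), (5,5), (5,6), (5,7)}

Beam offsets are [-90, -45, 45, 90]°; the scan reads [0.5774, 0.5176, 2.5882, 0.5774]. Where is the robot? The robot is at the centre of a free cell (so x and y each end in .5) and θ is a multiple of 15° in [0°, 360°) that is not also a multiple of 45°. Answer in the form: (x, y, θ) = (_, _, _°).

(x, y, θ) = (2.5, 1.5, 330°)

Enumerate (i+0.5, j+0.5, θ) over the 18 free cells and 16 admissible headings. For each, cast all 4 beams and compare to the given ranges.
  (3.5, 6.5, 345°): beam 1 = 0.5176 ≠ 0.5774 ✗
  (4.5, 1.5, 285°): beam 1 = 1.9319 ≠ 0.5774 ✗
  (2.5, 4.5, 300°): beam 1 = 1.0000 ≠ 0.5774 ✗
  (3.5, 4.5, 60°): beam 1 = 1.7321 ≠ 0.5774 ✗
  …
  (2.5, 1.5, 330°): r_1=0.5774, r_2=0.5176, r_3=2.5882, r_4=0.5774 — all match ✓
Unique over the lattice → pose = (2.5, 1.5, 330°).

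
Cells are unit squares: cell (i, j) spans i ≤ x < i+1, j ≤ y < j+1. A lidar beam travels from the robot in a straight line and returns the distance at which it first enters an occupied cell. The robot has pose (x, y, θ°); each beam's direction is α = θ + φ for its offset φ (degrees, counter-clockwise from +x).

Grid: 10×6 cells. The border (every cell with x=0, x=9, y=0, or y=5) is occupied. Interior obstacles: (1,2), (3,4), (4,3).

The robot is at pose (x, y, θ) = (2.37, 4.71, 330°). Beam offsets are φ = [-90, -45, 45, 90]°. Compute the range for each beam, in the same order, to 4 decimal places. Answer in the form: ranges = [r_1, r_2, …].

beam 1: φ=-90°, α=240°
  direction (-0.5000, -0.8660); cell (2,4); t to first gridline: x 0.7400, y 0.8198 (then +2.0000 / +1.1547)
    (1,4) via x @ 0.7400
    (1,3) via y @ 0.8198
    (1,2) via y @ 1.9745  # hit
  → r_1 = 1.9745
beam 2: φ=-45°, α=285°
  direction (0.2588, -0.9659); cell (2,4); t to first gridline: x 2.4341, y 0.7350 (then +3.8637 / +1.0353)
    (2,3) via y @ 0.7350
    (2,2) via y @ 1.7703
    (3,2) via x @ 2.4341
    (3,1) via y @ 2.8056
    (3,0) via y @ 3.8409  # hit
  → r_2 = 3.8409
beam 3: φ=45°, α=15°
  direction (0.9659, 0.2588); cell (2,4); t to first gridline: x 0.6522, y 1.1205 (then +1.0353 / +3.8637)
    (3,4) via x @ 0.6522  # hit
  → r_3 = 0.6522
beam 4: φ=90°, α=60°
  direction (0.5000, 0.8660); cell (2,4); t to first gridline: x 1.2600, y 0.3349 (then +2.0000 / +1.1547)
    (2,5) via y @ 0.3349  # hit
  → r_4 = 0.3349

ranges = [1.9745, 3.8409, 0.6522, 0.3349]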